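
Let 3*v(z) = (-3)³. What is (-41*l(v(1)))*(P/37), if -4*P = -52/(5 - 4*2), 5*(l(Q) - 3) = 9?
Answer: 4264/185 ≈ 23.049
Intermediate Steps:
v(z) = -9 (v(z) = (⅓)*(-3)³ = (⅓)*(-27) = -9)
l(Q) = 24/5 (l(Q) = 3 + (⅕)*9 = 3 + 9/5 = 24/5)
P = -13/3 (P = -(-13)/(5 - 4*2) = -(-13)/(5 - 8) = -(-13)/(-3) = -(-13)*(-1)/3 = -¼*52/3 = -13/3 ≈ -4.3333)
(-41*l(v(1)))*(P/37) = (-41*24/5)*(-13/3/37) = -(-4264)/(5*37) = -984/5*(-13/111) = 4264/185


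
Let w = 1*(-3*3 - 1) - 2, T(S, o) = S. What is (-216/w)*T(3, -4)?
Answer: 54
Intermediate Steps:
w = -12 (w = 1*(-9 - 1) - 2 = 1*(-10) - 2 = -10 - 2 = -12)
(-216/w)*T(3, -4) = -216/(-12)*3 = -216*(-1)/12*3 = -36*(-½)*3 = 18*3 = 54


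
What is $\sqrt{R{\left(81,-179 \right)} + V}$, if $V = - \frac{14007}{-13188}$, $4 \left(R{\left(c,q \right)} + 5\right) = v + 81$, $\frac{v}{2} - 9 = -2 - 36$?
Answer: $\frac{\sqrt{178666}}{314} \approx 1.3461$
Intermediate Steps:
$v = -58$ ($v = 18 + 2 \left(-2 - 36\right) = 18 + 2 \left(-38\right) = 18 - 76 = -58$)
$R{\left(c,q \right)} = \frac{3}{4}$ ($R{\left(c,q \right)} = -5 + \frac{-58 + 81}{4} = -5 + \frac{1}{4} \cdot 23 = -5 + \frac{23}{4} = \frac{3}{4}$)
$V = \frac{667}{628}$ ($V = \left(-14007\right) \left(- \frac{1}{13188}\right) = \frac{667}{628} \approx 1.0621$)
$\sqrt{R{\left(81,-179 \right)} + V} = \sqrt{\frac{3}{4} + \frac{667}{628}} = \sqrt{\frac{569}{314}} = \frac{\sqrt{178666}}{314}$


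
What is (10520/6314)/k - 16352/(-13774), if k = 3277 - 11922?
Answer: 44621066604/37592365811 ≈ 1.1870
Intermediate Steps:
k = -8645
(10520/6314)/k - 16352/(-13774) = (10520/6314)/(-8645) - 16352/(-13774) = (10520*(1/6314))*(-1/8645) - 16352*(-1/13774) = (5260/3157)*(-1/8645) + 8176/6887 = -1052/5458453 + 8176/6887 = 44621066604/37592365811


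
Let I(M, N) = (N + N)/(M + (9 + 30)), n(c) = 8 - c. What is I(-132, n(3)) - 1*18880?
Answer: -1755850/93 ≈ -18880.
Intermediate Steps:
I(M, N) = 2*N/(39 + M) (I(M, N) = (2*N)/(M + 39) = (2*N)/(39 + M) = 2*N/(39 + M))
I(-132, n(3)) - 1*18880 = 2*(8 - 1*3)/(39 - 132) - 1*18880 = 2*(8 - 3)/(-93) - 18880 = 2*5*(-1/93) - 18880 = -10/93 - 18880 = -1755850/93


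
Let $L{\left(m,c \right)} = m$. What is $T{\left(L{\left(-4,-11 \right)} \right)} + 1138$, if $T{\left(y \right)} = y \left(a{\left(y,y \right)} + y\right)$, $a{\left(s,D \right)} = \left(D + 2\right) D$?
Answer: $1122$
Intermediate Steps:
$a{\left(s,D \right)} = D \left(2 + D\right)$ ($a{\left(s,D \right)} = \left(2 + D\right) D = D \left(2 + D\right)$)
$T{\left(y \right)} = y \left(y + y \left(2 + y\right)\right)$ ($T{\left(y \right)} = y \left(y \left(2 + y\right) + y\right) = y \left(y + y \left(2 + y\right)\right)$)
$T{\left(L{\left(-4,-11 \right)} \right)} + 1138 = \left(-4\right)^{2} \left(3 - 4\right) + 1138 = 16 \left(-1\right) + 1138 = -16 + 1138 = 1122$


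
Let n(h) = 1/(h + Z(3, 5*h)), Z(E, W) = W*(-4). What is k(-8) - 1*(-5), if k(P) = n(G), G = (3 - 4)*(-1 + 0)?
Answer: 94/19 ≈ 4.9474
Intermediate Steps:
Z(E, W) = -4*W
G = 1 (G = -1*(-1) = 1)
n(h) = -1/(19*h) (n(h) = 1/(h - 20*h) = 1/(-19*h) = -1/(19*h))
k(P) = -1/19 (k(P) = -1/19/1 = -1/19*1 = -1/19)
k(-8) - 1*(-5) = -1/19 - 1*(-5) = -1/19 + 5 = 94/19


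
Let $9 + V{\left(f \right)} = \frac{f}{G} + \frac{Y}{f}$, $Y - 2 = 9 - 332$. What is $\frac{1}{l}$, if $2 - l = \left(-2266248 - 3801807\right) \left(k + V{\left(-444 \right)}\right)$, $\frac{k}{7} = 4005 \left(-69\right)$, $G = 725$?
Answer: $- \frac{21460}{251901569298256987} \approx -8.5192 \cdot 10^{-14}$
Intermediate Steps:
$Y = -321$ ($Y = 2 + \left(9 - 332\right) = 2 - 323 = -321$)
$k = -1934415$ ($k = 7 \cdot 4005 \left(-69\right) = 7 \left(-276345\right) = -1934415$)
$V{\left(f \right)} = -9 - \frac{321}{f} + \frac{f}{725}$ ($V{\left(f \right)} = -9 + \left(\frac{f}{725} - \frac{321}{f}\right) = -9 + \left(- \frac{321}{f} + \frac{f}{725}\right) = -9 - \frac{321}{f} + \frac{f}{725}$)
$l = - \frac{251901569298256987}{21460}$ ($l = 2 - \left(-2266248 - 3801807\right) \left(-1934415 - \left(\frac{6969}{725} - \frac{107}{148}\right)\right) = 2 - - 6068055 \left(-1934415 - \frac{953837}{107300}\right) = 2 - \left(-6068055\right) \left(- \frac{207563683337}{107300}\right) = 2 - \frac{251901569298299907}{21460} = - \frac{251901569298256987}{21460} \approx -1.1738 \cdot 10^{13}$)
$\frac{1}{l} = \frac{1}{- \frac{251901569298256987}{21460}} = - \frac{21460}{251901569298256987}$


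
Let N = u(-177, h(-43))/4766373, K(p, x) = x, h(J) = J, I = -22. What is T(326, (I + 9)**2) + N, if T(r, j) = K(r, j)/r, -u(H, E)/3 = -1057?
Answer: 268850261/517945866 ≈ 0.51907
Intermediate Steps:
u(H, E) = 3171 (u(H, E) = -3*(-1057) = 3171)
T(r, j) = j/r
N = 1057/1588791 (N = 3171/4766373 = 3171*(1/4766373) = 1057/1588791 ≈ 0.00066529)
T(326, (I + 9)**2) + N = (-22 + 9)**2/326 + 1057/1588791 = (-13)**2*(1/326) + 1057/1588791 = 169*(1/326) + 1057/1588791 = 169/326 + 1057/1588791 = 268850261/517945866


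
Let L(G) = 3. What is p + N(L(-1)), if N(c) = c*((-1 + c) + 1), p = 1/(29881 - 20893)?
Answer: 80893/8988 ≈ 9.0001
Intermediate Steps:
p = 1/8988 ≈ 0.00011126
N(c) = c² (N(c) = c*c = c²)
p + N(L(-1)) = 1/8988 + 3² = 1/8988 + 9 = 80893/8988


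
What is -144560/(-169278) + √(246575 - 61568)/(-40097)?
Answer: 72280/84639 - √185007/40097 ≈ 0.84325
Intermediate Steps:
-144560/(-169278) + √(246575 - 61568)/(-40097) = -144560*(-1/169278) + √185007*(-1/40097) = 72280/84639 - √185007/40097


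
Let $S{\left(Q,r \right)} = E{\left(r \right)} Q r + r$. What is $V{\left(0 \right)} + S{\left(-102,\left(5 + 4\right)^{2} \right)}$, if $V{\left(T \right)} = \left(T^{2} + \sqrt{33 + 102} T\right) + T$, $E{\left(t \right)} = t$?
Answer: $-669141$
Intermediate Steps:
$V{\left(T \right)} = T + T^{2} + 3 T \sqrt{15}$ ($V{\left(T \right)} = \left(T^{2} + \sqrt{135} T\right) + T = \left(T^{2} + 3 \sqrt{15} T\right) + T = \left(T^{2} + 3 T \sqrt{15}\right) + T = T + T^{2} + 3 T \sqrt{15}$)
$S{\left(Q,r \right)} = r + Q r^{2}$ ($S{\left(Q,r \right)} = r Q r + r = Q r r + r = Q r^{2} + r = r + Q r^{2}$)
$V{\left(0 \right)} + S{\left(-102,\left(5 + 4\right)^{2} \right)} = 0 \left(1 + 0 + 3 \sqrt{15}\right) + \left(5 + 4\right)^{2} \left(1 - 102 \left(5 + 4\right)^{2}\right) = 0 \left(1 + 3 \sqrt{15}\right) + 9^{2} \left(1 - 102 \cdot 9^{2}\right) = 0 + 81 \left(1 - 8262\right) = 0 + 81 \left(-8261\right) = 0 - 669141 = -669141$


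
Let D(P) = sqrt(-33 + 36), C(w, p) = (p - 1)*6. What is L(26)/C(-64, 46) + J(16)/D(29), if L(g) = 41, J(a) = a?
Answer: 41/270 + 16*sqrt(3)/3 ≈ 9.3895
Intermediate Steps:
C(w, p) = -6 + 6*p (C(w, p) = (-1 + p)*6 = -6 + 6*p)
D(P) = sqrt(3)
L(26)/C(-64, 46) + J(16)/D(29) = 41/(-6 + 6*46) + 16/(sqrt(3)) = 41/(-6 + 276) + 16*(sqrt(3)/3) = 41/270 + 16*sqrt(3)/3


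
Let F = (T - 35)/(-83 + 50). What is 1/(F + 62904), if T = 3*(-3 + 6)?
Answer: 33/2075858 ≈ 1.5897e-5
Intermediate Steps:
T = 9 (T = 3*3 = 9)
F = 26/33 (F = (9 - 35)/(-83 + 50) = -26/(-33) = -26*(-1/33) = 26/33 ≈ 0.78788)
1/(F + 62904) = 1/(26/33 + 62904) = 1/(2075858/33) = 33/2075858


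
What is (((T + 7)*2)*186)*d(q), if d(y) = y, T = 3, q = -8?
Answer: -29760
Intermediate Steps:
(((T + 7)*2)*186)*d(q) = (((3 + 7)*2)*186)*(-8) = ((10*2)*186)*(-8) = (20*186)*(-8) = 3720*(-8) = -29760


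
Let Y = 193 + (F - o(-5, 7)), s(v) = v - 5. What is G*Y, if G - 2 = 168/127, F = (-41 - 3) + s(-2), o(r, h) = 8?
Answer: 56548/127 ≈ 445.26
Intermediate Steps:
s(v) = -5 + v
F = -51 (F = (-41 - 3) + (-5 - 2) = -44 - 7 = -51)
G = 422/127 (G = 2 + 168/127 = 422/127 ≈ 3.3228)
Y = 134 (Y = 193 + (-51 - 1*8) = 193 + (-51 - 8) = 193 - 59 = 134)
G*Y = (422/127)*134 = 56548/127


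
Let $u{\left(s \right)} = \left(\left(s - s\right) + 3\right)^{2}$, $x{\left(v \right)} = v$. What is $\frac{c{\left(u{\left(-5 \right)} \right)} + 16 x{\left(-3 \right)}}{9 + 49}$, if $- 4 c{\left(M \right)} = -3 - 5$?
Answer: $- \frac{23}{29} \approx -0.7931$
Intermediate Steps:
$u{\left(s \right)} = 9$ ($u{\left(s \right)} = \left(0 + 3\right)^{2} = 3^{2} = 9$)
$c{\left(M \right)} = 2$ ($c{\left(M \right)} = - \frac{-3 - 5}{4} = \left(- \frac{1}{4}\right) \left(-8\right) = 2$)
$\frac{c{\left(u{\left(-5 \right)} \right)} + 16 x{\left(-3 \right)}}{9 + 49} = \frac{2 + 16 \left(-3\right)}{9 + 49} = \frac{2 - 48}{58} = \left(-46\right) \frac{1}{58} = - \frac{23}{29}$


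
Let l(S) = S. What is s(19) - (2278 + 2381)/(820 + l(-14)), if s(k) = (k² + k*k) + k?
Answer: 592587/806 ≈ 735.22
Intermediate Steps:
s(k) = k + 2*k² (s(k) = (k² + k²) + k = 2*k² + k = k + 2*k²)
s(19) - (2278 + 2381)/(820 + l(-14)) = 19*(1 + 2*19) - (2278 + 2381)/(820 - 14) = 19*(1 + 38) - 4659/806 = 19*39 - 4659/806 = 741 - 1*4659/806 = 741 - 4659/806 = 592587/806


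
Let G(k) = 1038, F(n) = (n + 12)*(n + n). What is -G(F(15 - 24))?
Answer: -1038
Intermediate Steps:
F(n) = 2*n*(12 + n) (F(n) = (12 + n)*(2*n) = 2*n*(12 + n))
-G(F(15 - 24)) = -1*1038 = -1038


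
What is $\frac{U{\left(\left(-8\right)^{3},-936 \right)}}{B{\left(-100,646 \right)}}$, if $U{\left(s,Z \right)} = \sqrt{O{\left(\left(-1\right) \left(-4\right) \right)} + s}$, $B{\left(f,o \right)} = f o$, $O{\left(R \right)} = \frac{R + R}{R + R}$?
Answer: $- \frac{i \sqrt{511}}{64600} \approx - 0.00034993 i$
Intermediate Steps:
$O{\left(R \right)} = 1$ ($O{\left(R \right)} = \frac{2 R}{2 R} = 2 R \frac{1}{2 R} = 1$)
$U{\left(s,Z \right)} = \sqrt{1 + s}$
$\frac{U{\left(\left(-8\right)^{3},-936 \right)}}{B{\left(-100,646 \right)}} = \frac{\sqrt{1 + \left(-8\right)^{3}}}{\left(-100\right) 646} = \frac{\sqrt{1 - 512}}{-64600} = \sqrt{-511} \left(- \frac{1}{64600}\right) = i \sqrt{511} \left(- \frac{1}{64600}\right) = - \frac{i \sqrt{511}}{64600}$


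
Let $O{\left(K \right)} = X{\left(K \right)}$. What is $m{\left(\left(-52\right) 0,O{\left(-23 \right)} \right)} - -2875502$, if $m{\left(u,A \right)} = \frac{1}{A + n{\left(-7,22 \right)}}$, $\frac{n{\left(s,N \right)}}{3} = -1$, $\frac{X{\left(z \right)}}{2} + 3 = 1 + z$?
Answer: $\frac{152401605}{53} \approx 2.8755 \cdot 10^{6}$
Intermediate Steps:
$X{\left(z \right)} = -4 + 2 z$ ($X{\left(z \right)} = -6 + 2 \left(1 + z\right) = -6 + \left(2 + 2 z\right) = -4 + 2 z$)
$O{\left(K \right)} = -4 + 2 K$
$n{\left(s,N \right)} = -3$ ($n{\left(s,N \right)} = 3 \left(-1\right) = -3$)
$m{\left(u,A \right)} = \frac{1}{-3 + A}$ ($m{\left(u,A \right)} = \frac{1}{A - 3} = \frac{1}{-3 + A}$)
$m{\left(\left(-52\right) 0,O{\left(-23 \right)} \right)} - -2875502 = \frac{1}{-3 + \left(-4 + 2 \left(-23\right)\right)} - -2875502 = \frac{1}{-3 - 50} + 2875502 = \frac{1}{-53} + 2875502 = - \frac{1}{53} + 2875502 = \frac{152401605}{53}$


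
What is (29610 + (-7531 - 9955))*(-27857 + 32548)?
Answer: 56873684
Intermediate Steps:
(29610 + (-7531 - 9955))*(-27857 + 32548) = (29610 - 17486)*4691 = 12124*4691 = 56873684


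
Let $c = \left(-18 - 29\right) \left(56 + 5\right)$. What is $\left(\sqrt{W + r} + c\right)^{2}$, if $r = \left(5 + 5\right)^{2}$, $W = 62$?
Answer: $8219851 - 51606 \sqrt{2} \approx 8.1469 \cdot 10^{6}$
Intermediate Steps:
$r = 100$ ($r = 10^{2} = 100$)
$c = -2867$ ($c = \left(-47\right) 61 = -2867$)
$\left(\sqrt{W + r} + c\right)^{2} = \left(\sqrt{62 + 100} - 2867\right)^{2} = \left(\sqrt{162} - 2867\right)^{2} = \left(9 \sqrt{2} - 2867\right)^{2} = \left(-2867 + 9 \sqrt{2}\right)^{2}$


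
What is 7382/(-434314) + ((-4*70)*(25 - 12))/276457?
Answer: -1810854267/60034572749 ≈ -0.030164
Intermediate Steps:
7382/(-434314) + ((-4*70)*(25 - 12))/276457 = 7382*(-1/434314) - 280*13*(1/276457) = -3691/217157 - 3640*1/276457 = -3691/217157 - 3640/276457 = -1810854267/60034572749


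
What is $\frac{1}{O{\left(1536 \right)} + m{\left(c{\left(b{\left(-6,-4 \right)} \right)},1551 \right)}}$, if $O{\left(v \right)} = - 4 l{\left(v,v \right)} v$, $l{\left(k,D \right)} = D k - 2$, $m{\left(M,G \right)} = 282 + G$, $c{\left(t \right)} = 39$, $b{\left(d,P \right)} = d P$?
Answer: $- \frac{1}{14495500503} \approx -6.8987 \cdot 10^{-11}$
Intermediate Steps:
$b{\left(d,P \right)} = P d$
$l{\left(k,D \right)} = -2 + D k$
$O{\left(v \right)} = v \left(8 - 4 v^{2}\right)$ ($O{\left(v \right)} = - 4 \left(-2 + v v\right) v = - 4 \left(-2 + v^{2}\right) v = \left(8 - 4 v^{2}\right) v = v \left(8 - 4 v^{2}\right)$)
$\frac{1}{O{\left(1536 \right)} + m{\left(c{\left(b{\left(-6,-4 \right)} \right)},1551 \right)}} = \frac{1}{4 \cdot 1536 \left(2 - 1536^{2}\right) + \left(282 + 1551\right)} = \frac{1}{4 \cdot 1536 \left(2 - 2359296\right) + 1833} = \frac{1}{4 \cdot 1536 \left(-2359294\right) + 1833} = \frac{1}{-14495502336 + 1833} = \frac{1}{-14495500503} = - \frac{1}{14495500503}$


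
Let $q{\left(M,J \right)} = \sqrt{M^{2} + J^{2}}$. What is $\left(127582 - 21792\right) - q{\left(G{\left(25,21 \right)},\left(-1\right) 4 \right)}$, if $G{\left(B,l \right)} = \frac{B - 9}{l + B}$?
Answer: $105790 - \frac{4 \sqrt{533}}{23} \approx 1.0579 \cdot 10^{5}$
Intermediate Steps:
$G{\left(B,l \right)} = \frac{-9 + B}{B + l}$
$q{\left(M,J \right)} = \sqrt{J^{2} + M^{2}}$
$\left(127582 - 21792\right) - q{\left(G{\left(25,21 \right)},\left(-1\right) 4 \right)} = \left(127582 - 21792\right) - \sqrt{\left(\left(-1\right) 4\right)^{2} + \left(\frac{-9 + 25}{25 + 21}\right)^{2}} = \left(127582 - 21792\right) - \sqrt{\left(-4\right)^{2} + \left(\frac{1}{46} \cdot 16\right)^{2}} = 105790 - \sqrt{16 + \left(\frac{1}{46} \cdot 16\right)^{2}} = 105790 - \sqrt{16 + \left(\frac{8}{23}\right)^{2}} = 105790 - \sqrt{16 + \frac{64}{529}} = 105790 - \sqrt{\frac{8528}{529}} = 105790 - \frac{4 \sqrt{533}}{23}$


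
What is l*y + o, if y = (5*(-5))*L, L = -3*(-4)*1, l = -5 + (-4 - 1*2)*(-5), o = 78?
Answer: -7422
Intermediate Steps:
l = 25 (l = -5 + (-4 - 2)*(-5) = -5 - 6*(-5) = -5 + 30 = 25)
L = 12 (L = 12*1 = 12)
y = -300 (y = (5*(-5))*12 = -25*12 = -300)
l*y + o = 25*(-300) + 78 = -7500 + 78 = -7422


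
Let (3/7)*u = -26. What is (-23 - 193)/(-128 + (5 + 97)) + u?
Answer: -2042/39 ≈ -52.359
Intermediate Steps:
u = -182/3 (u = (7/3)*(-26) = -182/3 ≈ -60.667)
(-23 - 193)/(-128 + (5 + 97)) + u = (-23 - 193)/(-128 + (5 + 97)) - 182/3 = -216/(-128 + 102) - 182/3 = -216/(-26) - 182/3 = -216*(-1/26) - 182/3 = 108/13 - 182/3 = -2042/39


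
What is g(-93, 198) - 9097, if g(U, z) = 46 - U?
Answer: -8958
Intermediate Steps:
g(-93, 198) - 9097 = (46 - 1*(-93)) - 9097 = (46 + 93) - 9097 = 139 - 9097 = -8958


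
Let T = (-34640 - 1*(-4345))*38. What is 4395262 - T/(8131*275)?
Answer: 1965583372952/447205 ≈ 4.3953e+6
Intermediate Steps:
T = -1151210 (T = (-34640 + 4345)*38 = -30295*38 = -1151210)
4395262 - T/(8131*275) = 4395262 - (-1151210)/(8131*275) = 4395262 - (-1151210)/2236025 = 4395262 - 1*(-230242/447205) = 4395262 + 230242/447205 = 1965583372952/447205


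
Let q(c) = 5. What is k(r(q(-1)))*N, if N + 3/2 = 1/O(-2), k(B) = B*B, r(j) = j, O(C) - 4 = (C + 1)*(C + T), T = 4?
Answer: -25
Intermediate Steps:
O(C) = 4 + (1 + C)*(4 + C) (O(C) = 4 + (C + 1)*(C + 4) = 4 + (1 + C)*(4 + C))
k(B) = B**2
N = -1 (N = -3/2 + 1/(8 + (-2)**2 + 5*(-2)) = -3/2 + 1/(8 + 4 - 10) = -3/2 + 1/2 = -1)
k(r(q(-1)))*N = 5**2*(-1) = 25*(-1) = -25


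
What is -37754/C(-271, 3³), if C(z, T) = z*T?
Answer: 37754/7317 ≈ 5.1598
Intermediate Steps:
C(z, T) = T*z
-37754/C(-271, 3³) = -37754/(3³*(-271)) = -37754/(27*(-271)) = -37754/(-7317) = -37754*(-1/7317) = 37754/7317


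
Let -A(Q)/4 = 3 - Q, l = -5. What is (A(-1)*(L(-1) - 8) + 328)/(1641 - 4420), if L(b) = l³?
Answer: -2456/2779 ≈ -0.88377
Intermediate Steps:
A(Q) = -12 + 4*Q (A(Q) = -4*(3 - Q) = -12 + 4*Q)
L(b) = -125 (L(b) = (-5)³ = -125)
(A(-1)*(L(-1) - 8) + 328)/(1641 - 4420) = ((-12 + 4*(-1))*(-125 - 8) + 328)/(1641 - 4420) = ((-12 - 4)*(-133) + 328)/(-2779) = (-16*(-133) + 328)*(-1/2779) = (2128 + 328)*(-1/2779) = 2456*(-1/2779) = -2456/2779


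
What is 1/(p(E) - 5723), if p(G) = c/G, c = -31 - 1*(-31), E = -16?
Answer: -1/5723 ≈ -0.00017473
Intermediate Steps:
c = 0 (c = -31 + 31 = 0)
p(G) = 0 (p(G) = 0/G = 0)
1/(p(E) - 5723) = 1/(0 - 5723) = 1/(-5723) = -1/5723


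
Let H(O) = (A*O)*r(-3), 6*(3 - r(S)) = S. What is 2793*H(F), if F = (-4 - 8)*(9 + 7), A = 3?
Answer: -5630688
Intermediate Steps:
r(S) = 3 - S/6
F = -192 (F = -12*16 = -192)
H(O) = 21*O/2 (H(O) = (3*O)*(3 - 1/6*(-3)) = (3*O)*(3 + 1/2) = (3*O)*(7/2) = 21*O/2)
2793*H(F) = 2793*((21/2)*(-192)) = 2793*(-2016) = -5630688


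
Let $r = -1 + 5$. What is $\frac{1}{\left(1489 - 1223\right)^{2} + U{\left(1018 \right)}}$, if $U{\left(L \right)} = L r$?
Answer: $\frac{1}{74828} \approx 1.3364 \cdot 10^{-5}$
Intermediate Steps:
$r = 4$
$U{\left(L \right)} = 4 L$ ($U{\left(L \right)} = L 4 = 4 L$)
$\frac{1}{\left(1489 - 1223\right)^{2} + U{\left(1018 \right)}} = \frac{1}{\left(1489 - 1223\right)^{2} + 4 \cdot 1018} = \frac{1}{266^{2} + 4072} = \frac{1}{70756 + 4072} = \frac{1}{74828}$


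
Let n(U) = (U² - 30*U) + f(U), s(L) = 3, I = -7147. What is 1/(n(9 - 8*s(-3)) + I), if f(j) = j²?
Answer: -1/6247 ≈ -0.00016008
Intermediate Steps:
n(U) = -30*U + 2*U² (n(U) = (U² - 30*U) + U² = -30*U + 2*U²)
1/(n(9 - 8*s(-3)) + I) = 1/(2*(9 - 8*3)*(-15 + (9 - 8*3)) - 7147) = 1/(2*(9 - 24)*(-15 + (9 - 24)) - 7147) = 1/(2*(-15)*(-15 - 15) - 7147) = 1/(2*(-15)*(-30) - 7147) = 1/(900 - 7147) = 1/(-6247) = -1/6247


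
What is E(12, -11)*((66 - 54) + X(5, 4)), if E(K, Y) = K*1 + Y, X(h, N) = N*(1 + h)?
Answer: 36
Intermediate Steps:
E(K, Y) = K + Y
E(12, -11)*((66 - 54) + X(5, 4)) = (12 - 11)*((66 - 54) + 4*(1 + 5)) = 1*(12 + 4*6) = 1*(12 + 24) = 1*36 = 36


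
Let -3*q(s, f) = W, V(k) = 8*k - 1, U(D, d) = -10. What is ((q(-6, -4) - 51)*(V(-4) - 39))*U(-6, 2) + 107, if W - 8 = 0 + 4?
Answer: -39493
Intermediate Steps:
W = 12 (W = 8 + (0 + 4) = 8 + 4 = 12)
V(k) = -1 + 8*k
q(s, f) = -4 (q(s, f) = -⅓*12 = -4)
((q(-6, -4) - 51)*(V(-4) - 39))*U(-6, 2) + 107 = ((-4 - 51)*((-1 + 8*(-4)) - 39))*(-10) + 107 = -55*((-1 - 32) - 39)*(-10) + 107 = -55*(-33 - 39)*(-10) + 107 = -55*(-72)*(-10) + 107 = 3960*(-10) + 107 = -39600 + 107 = -39493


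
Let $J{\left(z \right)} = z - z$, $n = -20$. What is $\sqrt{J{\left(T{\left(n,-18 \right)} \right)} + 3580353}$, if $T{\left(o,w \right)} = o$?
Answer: $3 \sqrt{397817} \approx 1892.2$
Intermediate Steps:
$J{\left(z \right)} = 0$
$\sqrt{J{\left(T{\left(n,-18 \right)} \right)} + 3580353} = \sqrt{0 + 3580353} = \sqrt{3580353} = 3 \sqrt{397817}$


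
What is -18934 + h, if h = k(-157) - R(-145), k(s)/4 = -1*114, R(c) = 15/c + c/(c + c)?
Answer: -1124643/58 ≈ -19390.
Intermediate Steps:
R(c) = ½ + 15/c (R(c) = 15/c + c/((2*c)) = 15/c + c*(1/(2*c)) = 15/c + ½ = ½ + 15/c)
k(s) = -456 (k(s) = 4*(-1*114) = 4*(-114) = -456)
h = -26471/58 (h = -456 - (30 - 145)/(2*(-145)) = -456 - (-1)*(-115)/(2*145) = -456 - 1*23/58 = -456 - 23/58 = -26471/58 ≈ -456.40)
-18934 + h = -18934 - 26471/58 = -1124643/58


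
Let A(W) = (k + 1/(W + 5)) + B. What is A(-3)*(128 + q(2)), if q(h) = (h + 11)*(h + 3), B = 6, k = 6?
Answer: 4825/2 ≈ 2412.5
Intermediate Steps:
q(h) = (3 + h)*(11 + h) (q(h) = (11 + h)*(3 + h) = (3 + h)*(11 + h))
A(W) = 12 + 1/(5 + W) (A(W) = (6 + 1/(W + 5)) + 6 = (6 + 1/(5 + W)) + 6 = 12 + 1/(5 + W))
A(-3)*(128 + q(2)) = ((61 + 12*(-3))/(5 - 3))*(128 + (33 + 2**2 + 14*2)) = ((61 - 36)/2)*(128 + (33 + 4 + 28)) = ((1/2)*25)*(128 + 65) = (25/2)*193 = 4825/2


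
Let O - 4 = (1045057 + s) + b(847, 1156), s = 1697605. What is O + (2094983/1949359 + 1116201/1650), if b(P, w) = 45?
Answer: 2941317049132653/1072147450 ≈ 2.7434e+6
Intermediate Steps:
O = 2742711 (O = 4 + ((1045057 + 1697605) + 45) = 4 + (2742662 + 45) = 4 + 2742707 = 2742711)
O + (2094983/1949359 + 1116201/1650) = 2742711 + (2094983/1949359 + 1116201/1650) = 2742711 + (2094983*(1/1949359) + 1116201*(1/1650)) = 2742711 + (2094983/1949359 + 372067/550) = 2742711 + 726444395703/1072147450 = 2941317049132653/1072147450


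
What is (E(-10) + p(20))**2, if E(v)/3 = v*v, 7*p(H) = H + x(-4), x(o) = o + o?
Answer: 4460544/49 ≈ 91032.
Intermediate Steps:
x(o) = 2*o
p(H) = -8/7 + H/7 (p(H) = (H + 2*(-4))/7 = (H - 8)/7 = (-8 + H)/7 = -8/7 + H/7)
E(v) = 3*v**2 (E(v) = 3*(v*v) = 3*v**2)
(E(-10) + p(20))**2 = (3*(-10)**2 + (-8/7 + (1/7)*20))**2 = (3*100 + (-8/7 + 20/7))**2 = (300 + 12/7)**2 = (2112/7)**2 = 4460544/49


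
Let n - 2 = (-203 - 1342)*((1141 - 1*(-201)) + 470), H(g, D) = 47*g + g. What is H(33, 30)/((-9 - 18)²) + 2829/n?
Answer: 492489539/226762578 ≈ 2.1718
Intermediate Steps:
H(g, D) = 48*g
n = -2799538 (n = 2 + (-203 - 1342)*((1141 - 1*(-201)) + 470) = 2 - 1545*((1141 + 201) + 470) = 2 - 1545*(1342 + 470) = 2 - 1545*1812 = 2 - 2799540 = -2799538)
H(33, 30)/((-9 - 18)²) + 2829/n = (48*33)/((-9 - 18)²) + 2829/(-2799538) = 1584/((-27)²) + 2829*(-1/2799538) = 1584/729 - 2829/2799538 = 1584*(1/729) - 2829/2799538 = 176/81 - 2829/2799538 = 492489539/226762578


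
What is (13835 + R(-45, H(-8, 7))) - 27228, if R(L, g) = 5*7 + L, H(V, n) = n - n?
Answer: -13403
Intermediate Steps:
H(V, n) = 0
R(L, g) = 35 + L
(13835 + R(-45, H(-8, 7))) - 27228 = (13835 + (35 - 45)) - 27228 = (13835 - 10) - 27228 = 13825 - 27228 = -13403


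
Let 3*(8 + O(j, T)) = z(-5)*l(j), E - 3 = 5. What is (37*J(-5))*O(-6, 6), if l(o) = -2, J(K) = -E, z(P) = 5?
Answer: 10064/3 ≈ 3354.7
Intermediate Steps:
E = 8 (E = 3 + 5 = 8)
J(K) = -8 (J(K) = -1*8 = -8)
O(j, T) = -34/3 (O(j, T) = -8 + (5*(-2))/3 = -8 + (⅓)*(-10) = -8 - 10/3 = -34/3)
(37*J(-5))*O(-6, 6) = (37*(-8))*(-34/3) = -296*(-34/3) = 10064/3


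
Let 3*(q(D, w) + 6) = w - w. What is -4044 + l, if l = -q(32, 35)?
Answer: -4038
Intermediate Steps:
q(D, w) = -6 (q(D, w) = -6 + (w - w)/3 = -6 + (1/3)*0 = -6 + 0 = -6)
l = 6 (l = -1*(-6) = 6)
-4044 + l = -4044 + 6 = -4038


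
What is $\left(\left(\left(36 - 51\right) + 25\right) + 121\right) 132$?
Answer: $17292$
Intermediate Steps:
$\left(\left(\left(36 - 51\right) + 25\right) + 121\right) 132 = \left(\left(-15 + 25\right) + 121\right) 132 = \left(10 + 121\right) 132 = 131 \cdot 132 = 17292$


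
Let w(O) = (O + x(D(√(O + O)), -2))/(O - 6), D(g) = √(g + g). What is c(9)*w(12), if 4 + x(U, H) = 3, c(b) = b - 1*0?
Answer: 33/2 ≈ 16.500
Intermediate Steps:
D(g) = √2*√g (D(g) = √(2*g) = √2*√g)
c(b) = b (c(b) = b + 0 = b)
x(U, H) = -1 (x(U, H) = -4 + 3 = -1)
w(O) = (-1 + O)/(-6 + O) (w(O) = (O - 1)/(O - 6) = (-1 + O)/(-6 + O))
c(9)*w(12) = 9*((-1 + 12)/(-6 + 12)) = 9*(11/6) = 33/2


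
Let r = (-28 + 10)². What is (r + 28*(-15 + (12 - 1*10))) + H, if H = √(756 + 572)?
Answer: -40 + 4*√83 ≈ -3.5583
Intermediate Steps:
H = 4*√83 (H = √1328 = 4*√83 ≈ 36.442)
r = 324 (r = (-18)² = 324)
(r + 28*(-15 + (12 - 1*10))) + H = (324 + 28*(-15 + (12 - 1*10))) + 4*√83 = (324 + 28*(-15 + (12 - 10))) + 4*√83 = (324 + 28*(-15 + 2)) + 4*√83 = (324 + 28*(-13)) + 4*√83 = (324 - 364) + 4*√83 = -40 + 4*√83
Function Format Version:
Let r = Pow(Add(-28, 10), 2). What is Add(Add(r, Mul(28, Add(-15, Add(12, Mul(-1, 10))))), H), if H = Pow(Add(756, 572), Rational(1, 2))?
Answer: Add(-40, Mul(4, Pow(83, Rational(1, 2)))) ≈ -3.5583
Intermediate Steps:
H = Mul(4, Pow(83, Rational(1, 2))) (H = Pow(1328, Rational(1, 2)) = Mul(4, Pow(83, Rational(1, 2))) ≈ 36.442)
r = 324 (r = Pow(-18, 2) = 324)
Add(Add(r, Mul(28, Add(-15, Add(12, Mul(-1, 10))))), H) = Add(Add(324, Mul(28, Add(-15, Add(12, Mul(-1, 10))))), Mul(4, Pow(83, Rational(1, 2)))) = Add(Add(324, Mul(28, Add(-15, Add(12, -10)))), Mul(4, Pow(83, Rational(1, 2)))) = Add(Add(324, Mul(28, Add(-15, 2))), Mul(4, Pow(83, Rational(1, 2)))) = Add(Add(324, Mul(28, -13)), Mul(4, Pow(83, Rational(1, 2)))) = Add(Add(324, -364), Mul(4, Pow(83, Rational(1, 2)))) = Add(-40, Mul(4, Pow(83, Rational(1, 2))))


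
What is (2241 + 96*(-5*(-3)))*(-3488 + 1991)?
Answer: -5510457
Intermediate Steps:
(2241 + 96*(-5*(-3)))*(-3488 + 1991) = (2241 + 96*15)*(-1497) = (2241 + 1440)*(-1497) = 3681*(-1497) = -5510457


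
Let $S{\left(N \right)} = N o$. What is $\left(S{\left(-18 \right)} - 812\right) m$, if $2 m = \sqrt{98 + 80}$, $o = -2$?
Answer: $- 388 \sqrt{178} \approx -5176.6$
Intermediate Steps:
$S{\left(N \right)} = - 2 N$ ($S{\left(N \right)} = N \left(-2\right) = - 2 N$)
$m = \frac{\sqrt{178}}{2}$ ($m = \frac{\sqrt{98 + 80}}{2} = \frac{\sqrt{178}}{2} \approx 6.6708$)
$\left(S{\left(-18 \right)} - 812\right) m = \left(\left(-2\right) \left(-18\right) - 812\right) \frac{\sqrt{178}}{2} = \left(36 - 812\right) \frac{\sqrt{178}}{2} = - 776 \frac{\sqrt{178}}{2} = - 388 \sqrt{178}$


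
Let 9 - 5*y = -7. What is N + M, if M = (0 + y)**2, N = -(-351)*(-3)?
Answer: -26069/25 ≈ -1042.8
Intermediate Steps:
y = 16/5 (y = 9/5 - 1/5*(-7) = 9/5 + 7/5 = 16/5 ≈ 3.2000)
N = -1053 (N = -39*27 = -1053)
M = 256/25 (M = (0 + 16/5)**2 = (16/5)**2 = 256/25 ≈ 10.240)
N + M = -1053 + 256/25 = -26069/25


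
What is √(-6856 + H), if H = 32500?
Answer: 2*√6411 ≈ 160.14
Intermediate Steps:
√(-6856 + H) = √(-6856 + 32500) = √25644 = 2*√6411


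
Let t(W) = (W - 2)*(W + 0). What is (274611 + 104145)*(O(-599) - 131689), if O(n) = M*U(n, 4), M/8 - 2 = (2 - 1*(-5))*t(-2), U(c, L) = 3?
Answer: -49350770532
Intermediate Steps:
t(W) = W*(-2 + W) (t(W) = (-2 + W)*W = W*(-2 + W))
M = 464 (M = 16 + 8*((2 - 1*(-5))*(-2*(-2 - 2))) = 16 + 8*((2 + 5)*(-2*(-4))) = 16 + 8*(7*8) = 16 + 8*56 = 16 + 448 = 464)
O(n) = 1392 (O(n) = 464*3 = 1392)
(274611 + 104145)*(O(-599) - 131689) = (274611 + 104145)*(1392 - 131689) = 378756*(-130297) = -49350770532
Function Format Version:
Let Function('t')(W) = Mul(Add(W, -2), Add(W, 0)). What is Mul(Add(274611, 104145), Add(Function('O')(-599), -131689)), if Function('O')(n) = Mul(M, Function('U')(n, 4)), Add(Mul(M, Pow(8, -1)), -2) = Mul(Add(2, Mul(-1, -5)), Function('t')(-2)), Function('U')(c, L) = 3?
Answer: -49350770532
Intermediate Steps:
Function('t')(W) = Mul(W, Add(-2, W)) (Function('t')(W) = Mul(Add(-2, W), W) = Mul(W, Add(-2, W)))
M = 464 (M = Add(16, Mul(8, Mul(Add(2, Mul(-1, -5)), Mul(-2, Add(-2, -2))))) = Add(16, Mul(8, Mul(Add(2, 5), Mul(-2, -4)))) = Add(16, Mul(8, Mul(7, 8))) = Add(16, Mul(8, 56)) = Add(16, 448) = 464)
Function('O')(n) = 1392 (Function('O')(n) = Mul(464, 3) = 1392)
Mul(Add(274611, 104145), Add(Function('O')(-599), -131689)) = Mul(Add(274611, 104145), Add(1392, -131689)) = Mul(378756, -130297) = -49350770532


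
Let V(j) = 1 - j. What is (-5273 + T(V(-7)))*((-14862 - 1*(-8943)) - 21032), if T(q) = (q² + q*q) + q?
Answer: 138447287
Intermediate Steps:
T(q) = q + 2*q² (T(q) = (q² + q²) + q = 2*q² + q = q + 2*q²)
(-5273 + T(V(-7)))*((-14862 - 1*(-8943)) - 21032) = (-5273 + (1 - 1*(-7))*(1 + 2*(1 - 1*(-7))))*((-14862 - 1*(-8943)) - 21032) = (-5273 + (1 + 7)*(1 + 2*(1 + 7)))*((-14862 + 8943) - 21032) = (-5273 + 8*(1 + 2*8))*(-5919 - 21032) = (-5273 + 8*(1 + 16))*(-26951) = (-5273 + 8*17)*(-26951) = (-5273 + 136)*(-26951) = -5137*(-26951) = 138447287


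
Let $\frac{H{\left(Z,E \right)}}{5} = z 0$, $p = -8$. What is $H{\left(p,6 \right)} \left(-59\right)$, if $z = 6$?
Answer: $0$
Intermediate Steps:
$H{\left(Z,E \right)} = 0$ ($H{\left(Z,E \right)} = 5 \cdot 6 \cdot 0 = 5 \cdot 0 = 0$)
$H{\left(p,6 \right)} \left(-59\right) = 0 \left(-59\right) = 0$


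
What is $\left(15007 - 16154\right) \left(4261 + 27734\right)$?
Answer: $-36698265$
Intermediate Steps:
$\left(15007 - 16154\right) \left(4261 + 27734\right) = \left(-1147\right) 31995 = -36698265$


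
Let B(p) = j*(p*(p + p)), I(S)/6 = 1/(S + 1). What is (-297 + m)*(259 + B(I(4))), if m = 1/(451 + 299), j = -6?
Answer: -1346072207/18750 ≈ -71791.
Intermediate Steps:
I(S) = 6/(1 + S) (I(S) = 6/(S + 1) = 6/(1 + S))
B(p) = -12*p² (B(p) = -6*p*(p + p) = -6*p*2*p = -12*p²)
m = 1/750 ≈ 0.0013333
(-297 + m)*(259 + B(I(4))) = (-297 + 1/750)*(259 - 12*36/(1 + 4)²) = -222749*(259 - 12*(6/5)²)/750 = -222749*(259 - 12*36/25)/750 = -222749*(259 - 432/25)/750 = -222749/750*6043/25 = -1346072207/18750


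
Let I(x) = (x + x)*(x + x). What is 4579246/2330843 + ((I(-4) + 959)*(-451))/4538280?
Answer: 6568837503147/3526006056680 ≈ 1.8630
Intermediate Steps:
I(x) = 4*x² (I(x) = (2*x)*(2*x) = 4*x²)
4579246/2330843 + ((I(-4) + 959)*(-451))/4538280 = 4579246/2330843 + ((4*(-4)² + 959)*(-451))/4538280 = 4579246*(1/2330843) + ((4*16 + 959)*(-451))*(1/4538280) = 4579246/2330843 + ((64 + 959)*(-451))*(1/4538280) = 4579246/2330843 + (1023*(-451))*(1/4538280) = 4579246/2330843 - 461373*1/4538280 = 4579246/2330843 - 153791/1512760 = 6568837503147/3526006056680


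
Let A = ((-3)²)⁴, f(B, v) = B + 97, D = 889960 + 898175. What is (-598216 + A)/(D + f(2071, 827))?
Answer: -591655/1790303 ≈ -0.33048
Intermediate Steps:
D = 1788135
f(B, v) = 97 + B
A = 6561 (A = 9⁴ = 6561)
(-598216 + A)/(D + f(2071, 827)) = (-598216 + 6561)/(1788135 + (97 + 2071)) = -591655/(1788135 + 2168) = -591655/1790303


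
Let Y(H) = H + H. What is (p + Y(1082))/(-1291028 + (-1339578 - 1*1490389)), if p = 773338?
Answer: -775502/4120995 ≈ -0.18818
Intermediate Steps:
Y(H) = 2*H
(p + Y(1082))/(-1291028 + (-1339578 - 1*1490389)) = (773338 + 2*1082)/(-1291028 + (-1339578 - 1*1490389)) = (773338 + 2164)/(-1291028 + (-1339578 - 1490389)) = 775502/(-1291028 - 2829967) = 775502/(-4120995) = 775502*(-1/4120995) = -775502/4120995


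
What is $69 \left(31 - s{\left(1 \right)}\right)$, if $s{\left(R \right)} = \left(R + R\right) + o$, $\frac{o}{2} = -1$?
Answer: $2139$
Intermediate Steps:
$o = -2$ ($o = 2 \left(-1\right) = -2$)
$s{\left(R \right)} = -2 + 2 R$ ($s{\left(R \right)} = \left(R + R\right) - 2 = 2 R - 2 = -2 + 2 R$)
$69 \left(31 - s{\left(1 \right)}\right) = 69 \left(31 - \left(-2 + 2 \cdot 1\right)\right) = 69 \left(31 - \left(-2 + 2\right)\right) = 69 \left(31 - 0\right) = 69 \left(31 + 0\right) = 69 \cdot 31 = 2139$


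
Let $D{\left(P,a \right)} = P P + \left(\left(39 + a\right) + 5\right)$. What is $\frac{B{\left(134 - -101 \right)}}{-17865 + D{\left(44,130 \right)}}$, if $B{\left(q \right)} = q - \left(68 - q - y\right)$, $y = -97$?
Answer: $- \frac{61}{3151} \approx -0.019359$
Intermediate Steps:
$D{\left(P,a \right)} = 44 + a + P^{2}$ ($D{\left(P,a \right)} = P^{2} + \left(44 + a\right) = 44 + a + P^{2}$)
$B{\left(q \right)} = -165 + 2 q$ ($B{\left(q \right)} = q + \left(\left(-97 + q\right) - 68\right) = q + \left(-165 + q\right) = -165 + 2 q$)
$\frac{B{\left(134 - -101 \right)}}{-17865 + D{\left(44,130 \right)}} = \frac{-165 + 2 \left(134 - -101\right)}{-17865 + \left(44 + 130 + 44^{2}\right)} = \frac{-165 + 2 \left(134 + 101\right)}{-17865 + \left(44 + 130 + 1936\right)} = \frac{-165 + 2 \cdot 235}{-17865 + 2110} = \frac{-165 + 470}{-15755} = 305 \left(- \frac{1}{15755}\right) = - \frac{61}{3151}$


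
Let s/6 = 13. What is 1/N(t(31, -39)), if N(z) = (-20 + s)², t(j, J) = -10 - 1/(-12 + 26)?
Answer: 1/3364 ≈ 0.00029727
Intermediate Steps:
s = 78 (s = 6*13 = 78)
t(j, J) = -141/14 (t(j, J) = -10 - 1/14 = -141/14)
N(z) = 3364 (N(z) = (-20 + 78)² = 58² = 3364)
1/N(t(31, -39)) = 1/3364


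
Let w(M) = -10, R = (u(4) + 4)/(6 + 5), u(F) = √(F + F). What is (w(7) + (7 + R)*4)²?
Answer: 45924/121 + 3424*√2/121 ≈ 419.56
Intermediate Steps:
u(F) = √2*√F (u(F) = √(2*F) = √2*√F)
R = 4/11 + 2*√2/11 (R = (√2*√4 + 4)/(6 + 5) = (√2*2 + 4)/11 = (2*√2 + 4)*(1/11) = (4 + 2*√2)*(1/11) = 4/11 + 2*√2/11 ≈ 0.62077)
(w(7) + (7 + R)*4)² = (-10 + (7 + (4/11 + 2*√2/11))*4)² = (-10 + (81/11 + 2*√2/11)*4)² = (-10 + (324/11 + 8*√2/11))² = (214/11 + 8*√2/11)²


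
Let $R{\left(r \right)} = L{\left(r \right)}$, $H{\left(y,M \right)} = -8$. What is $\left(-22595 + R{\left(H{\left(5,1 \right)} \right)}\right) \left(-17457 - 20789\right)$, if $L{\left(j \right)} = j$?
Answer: $864474338$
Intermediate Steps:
$R{\left(r \right)} = r$
$\left(-22595 + R{\left(H{\left(5,1 \right)} \right)}\right) \left(-17457 - 20789\right) = \left(-22595 - 8\right) \left(-17457 - 20789\right) = \left(-22603\right) \left(-38246\right) = 864474338$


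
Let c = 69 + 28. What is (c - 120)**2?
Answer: 529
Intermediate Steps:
c = 97
(c - 120)**2 = (97 - 120)**2 = (-23)**2 = 529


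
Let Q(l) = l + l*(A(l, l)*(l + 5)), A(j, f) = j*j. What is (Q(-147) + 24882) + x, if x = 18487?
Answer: 451109488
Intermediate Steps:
A(j, f) = j²
Q(l) = l + l³*(5 + l) (Q(l) = l + l*(l²*(l + 5)) = l + l*(l²*(5 + l)) = l + l³*(5 + l))
(Q(-147) + 24882) + x = ((-147 + (-147)⁴ + 5*(-147)³) + 24882) + 18487 = ((-147 + 466948881 + 5*(-3176523)) + 24882) + 18487 = ((-147 + 466948881 - 15882615) + 24882) + 18487 = (451066119 + 24882) + 18487 = 451091001 + 18487 = 451109488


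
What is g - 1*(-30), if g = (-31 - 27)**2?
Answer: 3394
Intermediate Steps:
g = 3364 (g = (-58)**2 = 3364)
g - 1*(-30) = 3364 - 1*(-30) = 3364 + 30 = 3394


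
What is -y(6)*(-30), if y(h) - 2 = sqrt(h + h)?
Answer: 60 + 60*sqrt(3) ≈ 163.92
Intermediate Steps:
y(h) = 2 + sqrt(2)*sqrt(h) (y(h) = 2 + sqrt(h + h) = 2 + sqrt(2*h) = 2 + sqrt(2)*sqrt(h))
-y(6)*(-30) = -(2 + sqrt(2)*sqrt(6))*(-30) = -(2 + 2*sqrt(3))*(-30) = (-2 - 2*sqrt(3))*(-30) = 60 + 60*sqrt(3)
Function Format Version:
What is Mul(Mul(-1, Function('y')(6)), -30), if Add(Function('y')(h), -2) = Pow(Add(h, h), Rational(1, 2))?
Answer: Add(60, Mul(60, Pow(3, Rational(1, 2)))) ≈ 163.92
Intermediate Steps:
Function('y')(h) = Add(2, Mul(Pow(2, Rational(1, 2)), Pow(h, Rational(1, 2)))) (Function('y')(h) = Add(2, Pow(Add(h, h), Rational(1, 2))) = Add(2, Pow(Mul(2, h), Rational(1, 2))) = Add(2, Mul(Pow(2, Rational(1, 2)), Pow(h, Rational(1, 2)))))
Mul(Mul(-1, Function('y')(6)), -30) = Mul(Mul(-1, Add(2, Mul(Pow(2, Rational(1, 2)), Pow(6, Rational(1, 2))))), -30) = Mul(Mul(-1, Add(2, Mul(2, Pow(3, Rational(1, 2))))), -30) = Mul(Add(-2, Mul(-2, Pow(3, Rational(1, 2)))), -30) = Add(60, Mul(60, Pow(3, Rational(1, 2))))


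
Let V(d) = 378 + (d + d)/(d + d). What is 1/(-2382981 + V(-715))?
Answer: -1/2382602 ≈ -4.1971e-7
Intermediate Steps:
V(d) = 379 (V(d) = 378 + (2*d)/((2*d)) = 378 + (2*d)*(1/(2*d)) = 378 + 1 = 379)
1/(-2382981 + V(-715)) = 1/(-2382981 + 379) = 1/(-2382602) = -1/2382602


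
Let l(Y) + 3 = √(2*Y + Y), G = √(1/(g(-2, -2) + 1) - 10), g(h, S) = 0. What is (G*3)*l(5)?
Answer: 9*I*(-3 + √15) ≈ 7.8568*I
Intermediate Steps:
G = 3*I (G = √(1/(0 + 1) - 10) = √(1/1 - 10) = √(1 - 10) = √(-9) = 3*I ≈ 3.0*I)
l(Y) = -3 + √3*√Y (l(Y) = -3 + √(2*Y + Y) = -3 + √(3*Y) = -3 + √3*√Y)
(G*3)*l(5) = ((3*I)*3)*(-3 + √3*√5) = (9*I)*(-3 + √15) = 9*I*(-3 + √15)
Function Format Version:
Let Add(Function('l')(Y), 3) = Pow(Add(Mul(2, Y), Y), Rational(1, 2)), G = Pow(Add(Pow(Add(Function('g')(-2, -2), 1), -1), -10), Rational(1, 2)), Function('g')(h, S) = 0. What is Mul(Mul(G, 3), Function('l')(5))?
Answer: Mul(9, I, Add(-3, Pow(15, Rational(1, 2)))) ≈ Mul(7.8568, I)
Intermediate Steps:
G = Mul(3, I) (G = Pow(Add(Pow(Add(0, 1), -1), -10), Rational(1, 2)) = Pow(Add(Pow(1, -1), -10), Rational(1, 2)) = Pow(Add(1, -10), Rational(1, 2)) = Pow(-9, Rational(1, 2)) = Mul(3, I) ≈ Mul(3.0000, I))
Function('l')(Y) = Add(-3, Mul(Pow(3, Rational(1, 2)), Pow(Y, Rational(1, 2)))) (Function('l')(Y) = Add(-3, Pow(Add(Mul(2, Y), Y), Rational(1, 2))) = Add(-3, Pow(Mul(3, Y), Rational(1, 2))) = Add(-3, Mul(Pow(3, Rational(1, 2)), Pow(Y, Rational(1, 2)))))
Mul(Mul(G, 3), Function('l')(5)) = Mul(Mul(Mul(3, I), 3), Add(-3, Mul(Pow(3, Rational(1, 2)), Pow(5, Rational(1, 2))))) = Mul(Mul(9, I), Add(-3, Pow(15, Rational(1, 2)))) = Mul(9, I, Add(-3, Pow(15, Rational(1, 2))))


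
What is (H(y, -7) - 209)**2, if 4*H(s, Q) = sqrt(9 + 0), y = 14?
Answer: 693889/16 ≈ 43368.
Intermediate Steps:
H(s, Q) = 3/4 (H(s, Q) = sqrt(9 + 0)/4 = sqrt(9)/4 = (1/4)*3 = 3/4)
(H(y, -7) - 209)**2 = (3/4 - 209)**2 = (-833/4)**2 = 693889/16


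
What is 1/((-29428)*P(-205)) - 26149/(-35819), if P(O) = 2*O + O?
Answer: 67607198657/92608591740 ≈ 0.73003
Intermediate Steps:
P(O) = 3*O
1/((-29428)*P(-205)) - 26149/(-35819) = 1/((-29428)*((3*(-205)))) - 26149/(-35819) = -1/29428/(-615) - 26149*(-1/35819) = -1/29428*(-1/615) + 26149/35819 = 1/18098220 + 26149/35819 = 67607198657/92608591740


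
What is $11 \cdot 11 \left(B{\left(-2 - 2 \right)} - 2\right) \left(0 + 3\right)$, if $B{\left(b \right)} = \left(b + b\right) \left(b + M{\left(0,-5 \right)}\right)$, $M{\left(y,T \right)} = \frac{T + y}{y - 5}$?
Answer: $7986$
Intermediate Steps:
$M{\left(y,T \right)} = \frac{T + y}{-5 + y}$
$B{\left(b \right)} = 2 b \left(1 + b\right)$ ($B{\left(b \right)} = \left(b + b\right) \left(b + \frac{-5 + 0}{-5 + 0}\right) = 2 b \left(b + \frac{1}{-5} \left(-5\right)\right) = 2 b \left(b - -1\right) = 2 b \left(b + 1\right) = 2 b \left(1 + b\right)$)
$11 \cdot 11 \left(B{\left(-2 - 2 \right)} - 2\right) \left(0 + 3\right) = 11 \cdot 11 \left(2 \left(-2 - 2\right) \left(1 - 4\right) - 2\right) \left(0 + 3\right) = 121 \left(2 \left(-4\right) \left(1 - 4\right) - 2\right) 3 = 121 \left(2 \left(-4\right) \left(-3\right) - 2\right) 3 = 121 \left(24 - 2\right) 3 = 121 \cdot 22 \cdot 3 = 121 \cdot 66 = 7986$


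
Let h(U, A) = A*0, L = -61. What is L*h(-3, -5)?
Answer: 0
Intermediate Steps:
h(U, A) = 0
L*h(-3, -5) = -61*0 = 0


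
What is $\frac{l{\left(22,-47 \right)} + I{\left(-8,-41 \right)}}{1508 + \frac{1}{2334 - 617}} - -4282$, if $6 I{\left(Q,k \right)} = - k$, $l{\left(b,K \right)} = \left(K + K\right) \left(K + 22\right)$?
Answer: $\frac{66546957101}{15535422} \approx 4283.6$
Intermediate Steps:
$l{\left(b,K \right)} = 2 K \left(22 + K\right)$
$I{\left(Q,k \right)} = - \frac{k}{6}$ ($I{\left(Q,k \right)} = \frac{\left(-1\right) k}{6} = - \frac{k}{6}$)
$\frac{l{\left(22,-47 \right)} + I{\left(-8,-41 \right)}}{1508 + \frac{1}{2334 - 617}} - -4282 = \frac{2 \left(-47\right) \left(22 - 47\right) - - \frac{41}{6}}{1508 + \frac{1}{2334 - 617}} - -4282 = \frac{2 \left(-47\right) \left(-25\right) + \frac{41}{6}}{1508 + \frac{1}{1717}} + 4282 = \frac{2350 + \frac{41}{6}}{1508 + \frac{1}{1717}} + 4282 = \frac{14141}{6 \cdot \frac{2589237}{1717}} + 4282 = \frac{14141}{6} \cdot \frac{1717}{2589237} + 4282 = \frac{24280097}{15535422} + 4282 = \frac{66546957101}{15535422}$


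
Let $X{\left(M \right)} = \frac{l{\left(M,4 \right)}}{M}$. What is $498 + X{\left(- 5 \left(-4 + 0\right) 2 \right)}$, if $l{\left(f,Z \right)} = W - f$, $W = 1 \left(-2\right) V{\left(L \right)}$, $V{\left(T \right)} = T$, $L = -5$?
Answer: $\frac{1989}{4} \approx 497.25$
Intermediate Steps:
$W = 10$ ($W = 1 \left(-2\right) \left(-5\right) = \left(-2\right) \left(-5\right) = 10$)
$l{\left(f,Z \right)} = 10 - f$
$X{\left(M \right)} = \frac{10 - M}{M}$
$498 + X{\left(- 5 \left(-4 + 0\right) 2 \right)} = 498 + \frac{10 - - 5 \left(-4 + 0\right) 2}{\left(-5\right) \left(-4 + 0\right) 2} = 498 + \frac{10 - - 5 \left(\left(-4\right) 2\right)}{\left(-5\right) \left(\left(-4\right) 2\right)} = 498 + \frac{10 - \left(-5\right) \left(-8\right)}{\left(-5\right) \left(-8\right)} = 498 + \frac{10 - 40}{40} = 498 + \frac{1}{40} \left(-30\right) = 498 - \frac{3}{4} = \frac{1989}{4}$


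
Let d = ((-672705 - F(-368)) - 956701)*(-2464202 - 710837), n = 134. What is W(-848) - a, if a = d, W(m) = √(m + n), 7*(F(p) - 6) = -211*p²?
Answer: 7787273010660 + I*√714 ≈ 7.7873e+12 + 26.721*I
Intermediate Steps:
F(p) = 6 - 211*p²/7 (F(p) = 6 + (-211*p²)/7 = 6 - 211*p²/7)
W(m) = √(134 + m) (W(m) = √(m + 134) = √(134 + m))
d = -7787273010660 (d = ((-672705 - (6 - 211/7*(-368)²)) - 956701)*(-2464202 - 710837) = ((-672705 - (6 - 211/7*135424)) - 956701)*(-3175039) = ((-672705 - (6 - 28574464/7)) - 956701)*(-3175039) = ((-672705 - 1*(-28574422/7)) - 956701)*(-3175039) = ((-672705 + 28574422/7) - 956701)*(-3175039) = (23865487/7 - 956701)*(-3175039) = (17168580/7)*(-3175039) = -7787273010660)
a = -7787273010660
W(-848) - a = √(134 - 848) - 1*(-7787273010660) = √(-714) + 7787273010660 = I*√714 + 7787273010660 = 7787273010660 + I*√714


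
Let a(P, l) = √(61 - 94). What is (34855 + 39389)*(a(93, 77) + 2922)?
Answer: 216940968 + 74244*I*√33 ≈ 2.1694e+8 + 4.265e+5*I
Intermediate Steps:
a(P, l) = I*√33 (a(P, l) = √(-33) = I*√33)
(34855 + 39389)*(a(93, 77) + 2922) = (34855 + 39389)*(I*√33 + 2922) = 74244*(2922 + I*√33) = 216940968 + 74244*I*√33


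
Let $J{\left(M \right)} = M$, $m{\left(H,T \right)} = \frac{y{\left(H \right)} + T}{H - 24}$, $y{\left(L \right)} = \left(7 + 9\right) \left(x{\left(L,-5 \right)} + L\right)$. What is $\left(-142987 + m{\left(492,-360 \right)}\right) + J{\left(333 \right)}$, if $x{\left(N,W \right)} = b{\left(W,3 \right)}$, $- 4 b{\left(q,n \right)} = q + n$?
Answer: $- \frac{16688638}{117} \approx -1.4264 \cdot 10^{5}$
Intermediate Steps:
$b{\left(q,n \right)} = - \frac{n}{4} - \frac{q}{4}$ ($b{\left(q,n \right)} = - \frac{q + n}{4} = - \frac{n + q}{4} = - \frac{n}{4} - \frac{q}{4}$)
$x{\left(N,W \right)} = - \frac{3}{4} - \frac{W}{4}$ ($x{\left(N,W \right)} = \left(- \frac{1}{4}\right) 3 - \frac{W}{4} = - \frac{3}{4} - \frac{W}{4}$)
$y{\left(L \right)} = 8 + 16 L$ ($y{\left(L \right)} = \left(7 + 9\right) \left(\left(- \frac{3}{4} - - \frac{5}{4}\right) + L\right) = 16 \left(\left(- \frac{3}{4} + \frac{5}{4}\right) + L\right) = 16 \left(\frac{1}{2} + L\right) = 8 + 16 L$)
$m{\left(H,T \right)} = \frac{8 + T + 16 H}{-24 + H}$ ($m{\left(H,T \right)} = \frac{\left(8 + 16 H\right) + T}{H - 24} = \frac{8 + T + 16 H}{-24 + H}$)
$\left(-142987 + m{\left(492,-360 \right)}\right) + J{\left(333 \right)} = \left(-142987 + \frac{8 - 360 + 16 \cdot 492}{-24 + 492}\right) + 333 = \left(-142987 + \frac{8 - 360 + 7872}{468}\right) + 333 = \left(-142987 + \frac{1}{468} \cdot 7520\right) + 333 = \left(-142987 + \frac{1880}{117}\right) + 333 = - \frac{16727599}{117} + 333 = - \frac{16688638}{117}$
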